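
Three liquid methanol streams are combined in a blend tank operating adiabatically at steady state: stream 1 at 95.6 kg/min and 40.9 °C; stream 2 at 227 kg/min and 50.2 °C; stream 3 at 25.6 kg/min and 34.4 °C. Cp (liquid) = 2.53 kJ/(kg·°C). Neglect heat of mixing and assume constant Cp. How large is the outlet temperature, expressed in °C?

T_out = 46.5 °C

No heat crosses the boundary, so H_out = H_in.
Σ ṁᵢCp,ᵢTᵢ = 95.6×2.53×40.9 + 227×2.53×50.2 + 25.6×2.53×34.4 = 40951
Σ ṁᵢCp,ᵢ = 95.6×2.53 + 227×2.53 + 25.6×2.53 = 880.95
T_out = 40951 / 880.95 = 46.485 °C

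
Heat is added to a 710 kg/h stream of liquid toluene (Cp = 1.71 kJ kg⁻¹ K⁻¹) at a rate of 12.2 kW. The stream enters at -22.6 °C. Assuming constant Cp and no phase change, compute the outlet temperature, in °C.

T_out = 13.6 °C

Q = 12.2 kW = 43920 kJ/h
ΔT = Q/(ṁ·Cp) = 43920/(710×1.71) = 36.175 K
T_out = -22.6 + 36.175 = 13.575 °C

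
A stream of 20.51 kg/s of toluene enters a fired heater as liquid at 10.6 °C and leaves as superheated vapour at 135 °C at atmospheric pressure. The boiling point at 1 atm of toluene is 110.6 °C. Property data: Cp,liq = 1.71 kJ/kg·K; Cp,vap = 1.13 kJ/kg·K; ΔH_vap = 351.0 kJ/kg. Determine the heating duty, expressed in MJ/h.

liquid 10.6→110.6 °C: 171 kJ/kg
vaporisation at 110.6 °C: 351 kJ/kg
vapour 110.6→135 °C: 27.572 kJ/kg
Δh = 171 + 351 + 27.572 = 549.57 kJ/kg
Q = ṁ·Δh = 20.51 kg/s × 549.57 kJ/kg = 11272 kJ/s
|Q| = 11272 kW = 40578 MJ/h

Q = 40600 MJ/h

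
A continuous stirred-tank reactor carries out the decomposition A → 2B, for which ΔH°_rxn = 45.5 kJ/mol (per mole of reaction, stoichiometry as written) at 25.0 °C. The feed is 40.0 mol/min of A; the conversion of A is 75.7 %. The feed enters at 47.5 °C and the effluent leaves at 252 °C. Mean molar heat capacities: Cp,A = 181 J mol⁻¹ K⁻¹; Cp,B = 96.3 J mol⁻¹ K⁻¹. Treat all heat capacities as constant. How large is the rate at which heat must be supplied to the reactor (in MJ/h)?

Extent of reaction ξ = 0.757 × 40.0 = 30.28 mol/min
Reaction term: ξ·ΔH°_rxn = 30.28 × 45.5 = 1377.7 kJ/min
Sensible, feed 47.5→25 °C: -162.9 kJ/min
Outlet flows (mol/min): A 9.72, B 60.56
Sensible, products 25→252 °C: 1723.2 kJ/min
Q = ΔH = 2938.1 kJ/min = 48.968 kW
Heat supplied = 176.28 MJ/h

Q_in = 176 MJ/h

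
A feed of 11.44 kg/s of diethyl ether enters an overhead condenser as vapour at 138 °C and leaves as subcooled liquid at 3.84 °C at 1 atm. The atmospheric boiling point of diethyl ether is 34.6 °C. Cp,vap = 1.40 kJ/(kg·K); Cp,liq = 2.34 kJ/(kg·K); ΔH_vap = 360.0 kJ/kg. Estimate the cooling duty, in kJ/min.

vapour 138→34.6 °C: -144.76 kJ/kg
condensation at 34.6 °C: -360 kJ/kg
liquid 34.6→3.84 °C: -71.978 kJ/kg
Δh = -144.76 + -360 + -71.978 = -576.74 kJ/kg
Q = ṁ·Δh = 11.44 kg/s × -576.74 kJ/kg = -6597.9 kJ/s
|Q| = 6597.9 kW = 395870 kJ/min

Q_c = 396000 kJ/min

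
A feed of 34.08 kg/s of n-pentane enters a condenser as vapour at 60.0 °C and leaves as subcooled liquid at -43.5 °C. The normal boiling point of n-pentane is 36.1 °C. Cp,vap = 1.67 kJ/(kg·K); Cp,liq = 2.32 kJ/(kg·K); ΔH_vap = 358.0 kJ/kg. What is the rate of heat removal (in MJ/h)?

vapour 60.0→36.1 °C: -39.913 kJ/kg
condensation at 36.1 °C: -358 kJ/kg
liquid 36.1→-43.5 °C: -184.67 kJ/kg
Δh = -39.913 + -358 + -184.67 = -582.58 kJ/kg
Q = ṁ·Δh = 34.08 kg/s × -582.58 kJ/kg = -19854 kJ/s
|Q| = 19854 kW = 71476 MJ/h

Q_c = 71500 MJ/h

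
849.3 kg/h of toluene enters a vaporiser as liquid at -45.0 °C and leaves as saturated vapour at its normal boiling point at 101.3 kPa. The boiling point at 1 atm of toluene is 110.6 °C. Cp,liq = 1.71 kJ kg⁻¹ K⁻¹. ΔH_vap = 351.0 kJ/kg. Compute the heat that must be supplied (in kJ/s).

liquid -45.0→110.6 °C: 266.08 kJ/kg
vaporisation at 110.6 °C: 351 kJ/kg
Δh = 266.08 + 351 = 617.08 kJ/kg
Q = ṁ·Δh = 849.3 kg/h × 617.08 kJ/kg = 524080 kJ/h
|Q| = 145.58 kW

Q = 146 kJ/s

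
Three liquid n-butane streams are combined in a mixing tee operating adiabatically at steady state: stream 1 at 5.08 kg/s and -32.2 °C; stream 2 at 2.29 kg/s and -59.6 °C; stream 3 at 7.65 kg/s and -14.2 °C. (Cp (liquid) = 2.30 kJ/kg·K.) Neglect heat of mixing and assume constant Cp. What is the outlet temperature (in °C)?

T_out = -27.2 °C

Adiabatic, steady state ⇒ Σ ṁᵢCp,ᵢ(T_out − Tᵢ) = 0
Σ ṁᵢCp,ᵢTᵢ = 5.08×2.30×-32.2 + 2.29×2.30×-59.6 + 7.65×2.30×-14.2 = -939.99
Σ ṁᵢCp,ᵢ = 5.08×2.30 + 2.29×2.30 + 7.65×2.30 = 34.546
T_out = -939.99 / 34.546 = -27.21 °C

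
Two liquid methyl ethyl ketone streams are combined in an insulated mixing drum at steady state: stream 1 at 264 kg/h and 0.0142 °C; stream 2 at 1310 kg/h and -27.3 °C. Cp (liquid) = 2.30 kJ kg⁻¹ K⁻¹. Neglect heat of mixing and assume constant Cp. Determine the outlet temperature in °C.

T_out = -22.7 °C

Energy balance with Q = 0: Σ ṁᵢCp,ᵢ(T_out − Tᵢ) = 0
T_out = Σ ṁᵢCp,ᵢTᵢ / Σ ṁᵢCp,ᵢ
      = -82246 / 3620.2 = -22.719 °C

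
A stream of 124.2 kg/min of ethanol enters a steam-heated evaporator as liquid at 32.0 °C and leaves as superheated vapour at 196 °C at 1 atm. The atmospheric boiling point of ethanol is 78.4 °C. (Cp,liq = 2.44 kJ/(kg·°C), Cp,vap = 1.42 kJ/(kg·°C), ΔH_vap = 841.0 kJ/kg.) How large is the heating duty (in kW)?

Q = 2320 kW

liquid 32.0→78.4 °C: 113.22 kJ/kg
vaporisation at 78.4 °C: 841 kJ/kg
vapour 78.4→196 °C: 166.99 kJ/kg
Δh = 113.22 + 841 + 166.99 = 1121.2 kJ/kg
Q = ṁ·Δh = 124.2 kg/min × 1121.2 kJ/kg = 139250 kJ/min
|Q| = 2320.9 kW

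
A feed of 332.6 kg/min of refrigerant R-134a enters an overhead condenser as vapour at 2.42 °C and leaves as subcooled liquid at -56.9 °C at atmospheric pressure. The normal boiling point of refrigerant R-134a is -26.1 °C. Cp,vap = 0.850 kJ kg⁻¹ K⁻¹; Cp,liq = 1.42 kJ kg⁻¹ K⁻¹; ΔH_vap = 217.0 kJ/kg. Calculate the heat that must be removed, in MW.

Q_c = 1.58 MW

vapour 2.42→-26.1 °C: -24.242 kJ/kg
condensation at -26.1 °C: -217 kJ/kg
liquid -26.1→-56.9 °C: -43.736 kJ/kg
Δh = -24.242 + -217 + -43.736 = -284.98 kJ/kg
Q = ṁ·Δh = 332.6 kg/min × -284.98 kJ/kg = -94784 kJ/min
|Q| = 1579.7 kW = 1.5797 MW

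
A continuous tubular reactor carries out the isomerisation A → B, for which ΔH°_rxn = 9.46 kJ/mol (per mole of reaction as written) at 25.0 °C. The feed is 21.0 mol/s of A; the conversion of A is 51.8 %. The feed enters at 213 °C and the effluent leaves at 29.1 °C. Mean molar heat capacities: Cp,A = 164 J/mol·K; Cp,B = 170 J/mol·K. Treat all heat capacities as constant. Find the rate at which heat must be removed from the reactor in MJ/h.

Extent of reaction ξ = 0.518 × 21.0 = 10.878 mol/s
Reaction term: ξ·ΔH°_rxn = 10.878 × 9.46 = 102.91 kJ/s
Sensible, feed 213→25 °C: -647.47 kJ/s
Outlet flows (mol/s): A 10.122, B 10.878
Sensible, products 25→29.1 °C: 14.388 kJ/s
Q = ΔH = -530.18 kJ/s = -530.18 kW
Heat removed = 1908.6 MJ/h

Q_out = 1910 MJ/h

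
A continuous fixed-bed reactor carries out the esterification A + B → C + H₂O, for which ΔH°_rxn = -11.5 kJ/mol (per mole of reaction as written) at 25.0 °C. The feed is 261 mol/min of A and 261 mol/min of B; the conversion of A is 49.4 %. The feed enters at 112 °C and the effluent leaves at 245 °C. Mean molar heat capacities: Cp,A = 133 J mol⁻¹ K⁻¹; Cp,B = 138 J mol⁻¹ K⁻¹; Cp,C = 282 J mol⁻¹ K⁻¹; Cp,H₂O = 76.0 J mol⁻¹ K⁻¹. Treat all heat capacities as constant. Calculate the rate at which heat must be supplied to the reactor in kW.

Extent of reaction ξ = 0.494 × 261 = 128.93 mol/min
Reaction term: ξ·ΔH°_rxn = 128.93 × -11.5 = -1482.7 kJ/min
Sensible, feed 112→25 °C: -6153.6 kJ/min
Outlet flows (mol/min): A 132.07, B 132.07, C 128.93, H₂O 128.93
Sensible, products 25→245 °C: 18029 kJ/min
Q = ΔH = 10392 kJ/min = 173.2 kW
Heat supplied = 173.2 kW

Q_in = 173 kW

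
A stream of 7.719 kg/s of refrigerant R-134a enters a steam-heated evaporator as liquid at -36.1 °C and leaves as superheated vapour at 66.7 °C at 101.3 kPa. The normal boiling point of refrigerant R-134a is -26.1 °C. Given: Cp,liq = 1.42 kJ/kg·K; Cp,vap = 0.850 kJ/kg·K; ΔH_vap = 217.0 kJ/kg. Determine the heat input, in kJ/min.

liquid -36.1→-26.1 °C: 14.2 kJ/kg
vaporisation at -26.1 °C: 217 kJ/kg
vapour -26.1→66.7 °C: 78.88 kJ/kg
Δh = 14.2 + 217 + 78.88 = 310.08 kJ/kg
Q = ṁ·Δh = 7.719 kg/s × 310.08 kJ/kg = 2393.5 kJ/s
|Q| = 2393.5 kW = 143610 kJ/min

Q = 144000 kJ/min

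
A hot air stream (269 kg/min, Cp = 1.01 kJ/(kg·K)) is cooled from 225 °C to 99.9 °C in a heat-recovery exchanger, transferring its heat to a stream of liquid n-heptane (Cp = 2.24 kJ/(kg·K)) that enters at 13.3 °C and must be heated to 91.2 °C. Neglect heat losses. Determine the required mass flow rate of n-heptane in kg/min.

Heat released by hot stream: Q = 269 × 1.01 × (225 − 99.9) = 33988 kJ/min
Energy balance on cold side (adiabatic exchanger): Q = ṁ_c·Cp_c·(T_c,out − T_c,in)
ṁ_c = 33988 / [2.24 × (91.2 − 13.3)] = 194.78 kg/min

ṁ_c = 195 kg/min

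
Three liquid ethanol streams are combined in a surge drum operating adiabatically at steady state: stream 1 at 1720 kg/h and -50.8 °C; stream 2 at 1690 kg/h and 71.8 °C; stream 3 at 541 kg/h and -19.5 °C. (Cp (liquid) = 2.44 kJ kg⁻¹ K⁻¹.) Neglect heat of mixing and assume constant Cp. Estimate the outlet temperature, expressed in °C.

Adiabatic, steady state ⇒ Σ ṁᵢCp,ᵢ(T_out − Tᵢ) = 0
Σ ṁᵢCp,ᵢTᵢ = 1720×2.44×-50.8 + 1690×2.44×71.8 + 541×2.44×-19.5 = 57136
Σ ṁᵢCp,ᵢ = 1720×2.44 + 1690×2.44 + 541×2.44 = 9640.4
T_out = 57136 / 9640.4 = 5.9267 °C

T_out = 5.93 °C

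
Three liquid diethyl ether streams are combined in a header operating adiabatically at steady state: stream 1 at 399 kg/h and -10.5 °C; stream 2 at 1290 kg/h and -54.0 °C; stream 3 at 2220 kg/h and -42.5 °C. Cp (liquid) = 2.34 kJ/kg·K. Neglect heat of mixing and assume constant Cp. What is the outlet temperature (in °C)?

Energy balance with Q = 0: Σ ṁᵢCp,ᵢ(T_out − Tᵢ) = 0
T_out = Σ ṁᵢCp,ᵢTᵢ / Σ ṁᵢCp,ᵢ
      = -393590 / 9147.1 = -43.029 °C

T_out = -43.0 °C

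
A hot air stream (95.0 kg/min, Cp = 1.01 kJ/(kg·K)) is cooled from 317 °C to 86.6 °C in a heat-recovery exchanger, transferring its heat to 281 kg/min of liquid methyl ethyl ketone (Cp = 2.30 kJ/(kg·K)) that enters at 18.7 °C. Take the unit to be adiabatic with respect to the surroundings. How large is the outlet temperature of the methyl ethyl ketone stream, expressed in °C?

T_c,out = 52.9 °C

Heat released by hot stream: Q = 95.0 × 1.01 × (317 − 86.6) = 22107 kJ/min
Energy balance on cold side (adiabatic exchanger): Q = ṁ_c·Cp_c·(T_c,out − T_c,in)
T_c,out = 18.7 + 22107/(281 × 2.30) = 52.905 °C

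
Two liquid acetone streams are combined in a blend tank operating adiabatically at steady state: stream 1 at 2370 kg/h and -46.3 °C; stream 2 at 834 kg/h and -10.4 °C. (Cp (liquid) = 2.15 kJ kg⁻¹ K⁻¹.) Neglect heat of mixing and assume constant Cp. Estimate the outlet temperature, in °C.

T_out = -37.0 °C

No heat crosses the boundary, so H_out = H_in.
Σ ṁᵢCp,ᵢTᵢ = 2370×2.15×-46.3 + 834×2.15×-10.4 = -254570
Σ ṁᵢCp,ᵢ = 2370×2.15 + 834×2.15 = 6888.6
T_out = -254570 / 6888.6 = -36.955 °C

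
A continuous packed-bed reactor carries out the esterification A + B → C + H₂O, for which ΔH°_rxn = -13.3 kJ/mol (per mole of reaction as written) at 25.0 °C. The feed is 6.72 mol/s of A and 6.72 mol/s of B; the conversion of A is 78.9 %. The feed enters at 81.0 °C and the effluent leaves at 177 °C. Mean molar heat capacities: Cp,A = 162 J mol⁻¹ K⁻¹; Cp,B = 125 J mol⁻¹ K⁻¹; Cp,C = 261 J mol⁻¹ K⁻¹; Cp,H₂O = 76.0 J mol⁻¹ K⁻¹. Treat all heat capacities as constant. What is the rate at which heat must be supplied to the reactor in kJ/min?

Q_in = 9300 kJ/min

Extent of reaction ξ = 0.789 × 6.72 = 5.3021 mol/s
Reaction term: ξ·ΔH°_rxn = 5.3021 × -13.3 = -70.518 kJ/s
Sensible, feed 81.0→25 °C: -108 kJ/s
Outlet flows (mol/s): A 1.4179, B 1.4179, C 5.3021, H₂O 5.3021
Sensible, products 25→177 °C: 333.45 kJ/s
Q = ΔH = 154.93 kJ/s = 154.93 kW
Heat supplied = 9295.7 kJ/min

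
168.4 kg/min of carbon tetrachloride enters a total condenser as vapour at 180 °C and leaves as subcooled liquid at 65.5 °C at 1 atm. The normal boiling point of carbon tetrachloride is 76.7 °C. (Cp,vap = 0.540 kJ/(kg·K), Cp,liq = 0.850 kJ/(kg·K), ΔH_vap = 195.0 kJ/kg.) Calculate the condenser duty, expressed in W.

Q_c = 731000 W

vapour 180→76.7 °C: -55.782 kJ/kg
condensation at 76.7 °C: -195 kJ/kg
liquid 76.7→65.5 °C: -9.52 kJ/kg
Δh = -55.782 + -195 + -9.52 = -260.3 kJ/kg
Q = ṁ·Δh = 168.4 kg/min × -260.3 kJ/kg = -43835 kJ/min
|Q| = 730.58 kW = 730580 W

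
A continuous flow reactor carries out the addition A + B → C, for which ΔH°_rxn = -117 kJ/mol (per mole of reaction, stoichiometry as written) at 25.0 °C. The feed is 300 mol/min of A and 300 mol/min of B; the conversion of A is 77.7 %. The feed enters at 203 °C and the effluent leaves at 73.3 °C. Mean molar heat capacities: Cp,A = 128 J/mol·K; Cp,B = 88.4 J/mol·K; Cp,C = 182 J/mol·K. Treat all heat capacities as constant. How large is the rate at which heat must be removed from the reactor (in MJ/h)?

Extent of reaction ξ = 0.777 × 300 = 233.1 mol/min
Reaction term: ξ·ΔH°_rxn = 233.1 × -117 = -27273 kJ/min
Sensible, feed 203→25 °C: -11556 kJ/min
Outlet flows (mol/min): A 66.9, B 66.9, C 233.1
Sensible, products 25→73.3 °C: 2748.3 kJ/min
Q = ΔH = -36080 kJ/min = -601.34 kW
Heat removed = 2164.8 MJ/h

Q_out = 2160 MJ/h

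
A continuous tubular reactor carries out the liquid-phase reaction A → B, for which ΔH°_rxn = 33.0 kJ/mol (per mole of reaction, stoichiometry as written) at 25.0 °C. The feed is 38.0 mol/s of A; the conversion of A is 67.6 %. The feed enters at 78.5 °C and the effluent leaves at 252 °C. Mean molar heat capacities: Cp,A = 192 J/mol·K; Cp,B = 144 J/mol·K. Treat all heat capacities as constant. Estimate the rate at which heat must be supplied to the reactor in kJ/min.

Extent of reaction ξ = 0.676 × 38.0 = 25.688 mol/s
Reaction term: ξ·ΔH°_rxn = 25.688 × 33.0 = 847.7 kJ/s
Sensible, feed 78.5→25 °C: -390.34 kJ/s
Outlet flows (mol/s): A 12.312, B 25.688
Sensible, products 25→252 °C: 1376.3 kJ/s
Q = ΔH = 1833.7 kJ/s = 1833.7 kW
Heat supplied = 110020 kJ/min

Q_in = 110000 kJ/min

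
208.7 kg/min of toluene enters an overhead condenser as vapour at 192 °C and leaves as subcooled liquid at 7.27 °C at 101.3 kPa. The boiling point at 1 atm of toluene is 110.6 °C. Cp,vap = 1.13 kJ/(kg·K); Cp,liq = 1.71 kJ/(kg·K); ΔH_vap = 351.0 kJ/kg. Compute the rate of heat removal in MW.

vapour 192→110.6 °C: -91.982 kJ/kg
condensation at 110.6 °C: -351 kJ/kg
liquid 110.6→7.27 °C: -176.69 kJ/kg
Δh = -91.982 + -351 + -176.69 = -619.68 kJ/kg
Q = ṁ·Δh = 208.7 kg/min × -619.68 kJ/kg = -129330 kJ/min
|Q| = 2155.4 kW = 2.1554 MW

Q_c = 2.16 MW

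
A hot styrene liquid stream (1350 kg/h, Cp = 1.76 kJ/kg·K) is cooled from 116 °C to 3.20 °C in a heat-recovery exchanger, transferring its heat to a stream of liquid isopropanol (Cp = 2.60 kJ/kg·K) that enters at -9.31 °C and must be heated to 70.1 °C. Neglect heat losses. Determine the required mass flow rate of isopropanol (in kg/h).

Heat released by hot stream: Q = 1350 × 1.76 × (116 − 3.20) = 268010 kJ/h
Energy balance on cold side (adiabatic exchanger): Q = ṁ_c·Cp_c·(T_c,out − T_c,in)
ṁ_c = 268010 / [2.60 × (70.1 − -9.31)] = 1298.1 kg/h

ṁ_c = 1300 kg/h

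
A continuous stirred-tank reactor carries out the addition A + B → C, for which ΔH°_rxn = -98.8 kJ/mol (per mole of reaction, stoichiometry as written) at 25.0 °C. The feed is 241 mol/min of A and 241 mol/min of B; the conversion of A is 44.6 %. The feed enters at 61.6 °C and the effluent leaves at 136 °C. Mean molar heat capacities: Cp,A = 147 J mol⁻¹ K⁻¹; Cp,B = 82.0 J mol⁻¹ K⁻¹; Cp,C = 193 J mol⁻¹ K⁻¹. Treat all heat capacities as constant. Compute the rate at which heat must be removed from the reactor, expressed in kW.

Extent of reaction ξ = 0.446 × 241 = 107.49 mol/min
Reaction term: ξ·ΔH°_rxn = 107.49 × -98.8 = -10620 kJ/min
Sensible, feed 61.6→25 °C: -2019.9 kJ/min
Outlet flows (mol/min): A 133.51, B 133.51, C 107.49
Sensible, products 25→136 °C: 5696.5 kJ/min
Q = ΔH = -6943.1 kJ/min = -115.72 kW
Heat removed = 115.72 kW

Q_out = 116 kW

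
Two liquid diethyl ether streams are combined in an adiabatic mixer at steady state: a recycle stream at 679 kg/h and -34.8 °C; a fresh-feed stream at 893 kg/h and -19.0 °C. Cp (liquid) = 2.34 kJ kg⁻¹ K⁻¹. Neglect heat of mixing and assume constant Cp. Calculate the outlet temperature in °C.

T_out = -25.8 °C

Energy balance with Q = 0: Σ ṁᵢCp,ᵢ(T_out − Tᵢ) = 0
T_out = Σ ṁᵢCp,ᵢTᵢ / Σ ṁᵢCp,ᵢ
      = -94995 / 3678.5 = -25.825 °C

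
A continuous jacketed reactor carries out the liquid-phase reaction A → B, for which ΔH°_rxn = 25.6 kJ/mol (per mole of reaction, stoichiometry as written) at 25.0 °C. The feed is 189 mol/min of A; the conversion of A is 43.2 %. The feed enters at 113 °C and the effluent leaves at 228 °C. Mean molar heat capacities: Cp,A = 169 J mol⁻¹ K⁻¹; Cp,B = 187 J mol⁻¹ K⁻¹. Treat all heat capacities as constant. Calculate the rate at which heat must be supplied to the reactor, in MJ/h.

Extent of reaction ξ = 0.432 × 189 = 81.648 mol/min
Reaction term: ξ·ΔH°_rxn = 81.648 × 25.6 = 2090.2 kJ/min
Sensible, feed 113→25 °C: -2810.8 kJ/min
Outlet flows (mol/min): A 107.35, B 81.648
Sensible, products 25→228 °C: 6782.4 kJ/min
Q = ΔH = 6061.7 kJ/min = 101.03 kW
Heat supplied = 363.7 MJ/h

Q_in = 364 MJ/h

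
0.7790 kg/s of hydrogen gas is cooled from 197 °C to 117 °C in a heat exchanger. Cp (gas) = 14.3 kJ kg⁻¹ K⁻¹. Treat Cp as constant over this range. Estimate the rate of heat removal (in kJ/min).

Q_c = 53500 kJ/min

Q = ṁ·Cp·ΔT = 0.7790 × 14.3 × (117 − 197) = -891.18 kJ/s
Cooling duty = 53471 kJ/min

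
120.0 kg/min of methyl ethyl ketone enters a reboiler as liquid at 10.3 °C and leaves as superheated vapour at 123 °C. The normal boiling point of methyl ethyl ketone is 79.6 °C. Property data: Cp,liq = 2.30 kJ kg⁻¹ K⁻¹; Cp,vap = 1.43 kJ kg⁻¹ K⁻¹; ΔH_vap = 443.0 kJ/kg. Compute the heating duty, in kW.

Q = 1330 kW

liquid 10.3→79.6 °C: 159.39 kJ/kg
vaporisation at 79.6 °C: 443 kJ/kg
vapour 79.6→123 °C: 62.062 kJ/kg
Δh = 159.39 + 443 + 62.062 = 664.45 kJ/kg
Q = ṁ·Δh = 120.0 kg/min × 664.45 kJ/kg = 79734 kJ/min
|Q| = 1328.9 kW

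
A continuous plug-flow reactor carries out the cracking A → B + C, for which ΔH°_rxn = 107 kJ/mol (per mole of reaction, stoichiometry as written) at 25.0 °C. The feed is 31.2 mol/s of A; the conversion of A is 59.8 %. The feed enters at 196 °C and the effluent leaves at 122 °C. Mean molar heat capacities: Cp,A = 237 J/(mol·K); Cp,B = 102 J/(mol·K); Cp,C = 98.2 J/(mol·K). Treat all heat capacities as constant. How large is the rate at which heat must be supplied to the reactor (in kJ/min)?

Q_in = 83000 kJ/min

Extent of reaction ξ = 0.598 × 31.2 = 18.658 mol/s
Reaction term: ξ·ΔH°_rxn = 18.658 × 107 = 1996.4 kJ/s
Sensible, feed 196→25 °C: -1264.4 kJ/s
Outlet flows (mol/s): A 12.542, B 18.658, C 18.658
Sensible, products 25→122 °C: 650.66 kJ/s
Q = ΔH = 1382.6 kJ/s = 1382.6 kW
Heat supplied = 82955 kJ/min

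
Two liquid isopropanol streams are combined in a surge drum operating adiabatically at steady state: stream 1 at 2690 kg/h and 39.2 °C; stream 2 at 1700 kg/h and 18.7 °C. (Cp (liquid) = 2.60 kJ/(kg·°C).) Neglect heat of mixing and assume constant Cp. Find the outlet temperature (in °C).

No heat crosses the boundary, so H_out = H_in.
Σ ṁᵢCp,ᵢTᵢ = 2690×2.60×39.2 + 1700×2.60×18.7 = 356820
Σ ṁᵢCp,ᵢ = 2690×2.60 + 1700×2.60 = 11414
T_out = 356820 / 11414 = 31.262 °C

T_out = 31.3 °C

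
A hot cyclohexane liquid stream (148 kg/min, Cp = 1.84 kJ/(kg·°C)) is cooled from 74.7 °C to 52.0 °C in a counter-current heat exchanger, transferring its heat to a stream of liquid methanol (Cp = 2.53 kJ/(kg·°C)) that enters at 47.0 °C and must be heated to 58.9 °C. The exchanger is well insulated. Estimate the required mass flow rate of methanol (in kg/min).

ṁ_c = 205 kg/min

Heat released by hot stream: Q = 148 × 1.84 × (74.7 − 52.0) = 6181.7 kJ/min
Energy balance on cold side (adiabatic exchanger): Q = ṁ_c·Cp_c·(T_c,out − T_c,in)
ṁ_c = 6181.7 / [2.53 × (58.9 − 47.0)] = 205.32 kg/min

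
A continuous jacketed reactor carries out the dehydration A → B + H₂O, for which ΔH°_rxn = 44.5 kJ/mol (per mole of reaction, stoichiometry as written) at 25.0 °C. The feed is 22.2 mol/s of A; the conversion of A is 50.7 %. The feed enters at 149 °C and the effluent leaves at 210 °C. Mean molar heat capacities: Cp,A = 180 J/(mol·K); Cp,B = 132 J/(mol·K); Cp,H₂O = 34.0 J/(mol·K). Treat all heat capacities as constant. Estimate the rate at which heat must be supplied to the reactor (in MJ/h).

Q_in = 2580 MJ/h

Extent of reaction ξ = 0.507 × 22.2 = 11.255 mol/s
Reaction term: ξ·ΔH°_rxn = 11.255 × 44.5 = 500.87 kJ/s
Sensible, feed 149→25 °C: -495.5 kJ/s
Outlet flows (mol/s): A 10.945, B 11.255, H₂O 11.255
Sensible, products 25→210 °C: 710.11 kJ/s
Q = ΔH = 715.47 kJ/s = 715.47 kW
Heat supplied = 2575.7 MJ/h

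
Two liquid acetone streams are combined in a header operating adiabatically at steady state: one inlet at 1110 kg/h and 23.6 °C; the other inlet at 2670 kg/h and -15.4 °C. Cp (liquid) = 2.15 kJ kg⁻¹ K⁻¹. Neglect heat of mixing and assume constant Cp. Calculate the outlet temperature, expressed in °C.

T_out = -3.95 °C

Energy balance with Q = 0: Σ ṁᵢCp,ᵢ(T_out − Tᵢ) = 0
T_out = Σ ṁᵢCp,ᵢTᵢ / Σ ṁᵢCp,ᵢ
      = -32082 / 8127 = -3.9476 °C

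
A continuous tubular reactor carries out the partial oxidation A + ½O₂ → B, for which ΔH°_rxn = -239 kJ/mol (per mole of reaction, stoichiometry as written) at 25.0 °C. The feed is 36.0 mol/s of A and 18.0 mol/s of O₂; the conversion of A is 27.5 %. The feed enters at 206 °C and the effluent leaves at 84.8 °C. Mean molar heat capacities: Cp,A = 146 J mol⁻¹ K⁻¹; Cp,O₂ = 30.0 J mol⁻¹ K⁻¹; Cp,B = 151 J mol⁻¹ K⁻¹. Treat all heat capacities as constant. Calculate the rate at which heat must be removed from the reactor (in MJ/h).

Q_out = 11100 MJ/h

Extent of reaction ξ = 0.275 × 36.0 = 9.9 mol/s
Reaction term: ξ·ΔH°_rxn = 9.9 × -239 = -2366.1 kJ/s
Sensible, feed 206→25 °C: -1049.1 kJ/s
Outlet flows (mol/s): A 26.1, O₂ 13.05, B 9.9
Sensible, products 25→84.8 °C: 340.68 kJ/s
Q = ΔH = -3074.5 kJ/s = -3074.5 kW
Heat removed = 11068 MJ/h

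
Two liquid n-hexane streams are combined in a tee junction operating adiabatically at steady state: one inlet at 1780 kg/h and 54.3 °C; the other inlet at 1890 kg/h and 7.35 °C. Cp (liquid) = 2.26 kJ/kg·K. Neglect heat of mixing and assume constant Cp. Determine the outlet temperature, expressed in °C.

No heat crosses the boundary, so H_out = H_in.
T_out = Σ ṁᵢCp,ᵢTᵢ / Σ ṁᵢCp,ᵢ
      = 249830 / 8294.2 = 30.121 °C

T_out = 30.1 °C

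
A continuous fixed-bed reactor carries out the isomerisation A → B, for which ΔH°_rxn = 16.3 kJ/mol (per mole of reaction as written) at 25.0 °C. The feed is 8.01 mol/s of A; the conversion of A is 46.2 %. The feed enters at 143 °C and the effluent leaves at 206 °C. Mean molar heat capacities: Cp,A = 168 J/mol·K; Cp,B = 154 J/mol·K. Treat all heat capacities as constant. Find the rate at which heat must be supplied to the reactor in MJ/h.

Extent of reaction ξ = 0.462 × 8.01 = 3.7006 mol/s
Reaction term: ξ·ΔH°_rxn = 3.7006 × 16.3 = 60.32 kJ/s
Sensible, feed 143→25 °C: -158.79 kJ/s
Outlet flows (mol/s): A 4.3094, B 3.7006
Sensible, products 25→206 °C: 234.19 kJ/s
Q = ΔH = 135.72 kJ/s = 135.72 kW
Heat supplied = 488.59 MJ/h

Q_in = 489 MJ/h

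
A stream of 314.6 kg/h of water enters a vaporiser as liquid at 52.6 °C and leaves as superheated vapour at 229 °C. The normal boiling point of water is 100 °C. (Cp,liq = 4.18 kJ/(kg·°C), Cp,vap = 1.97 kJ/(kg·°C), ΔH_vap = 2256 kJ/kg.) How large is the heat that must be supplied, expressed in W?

liquid 52.6→100 °C: 198.13 kJ/kg
vaporisation at 100 °C: 2256 kJ/kg
vapour 100→229 °C: 254.13 kJ/kg
Δh = 198.13 + 2256 + 254.13 = 2708.3 kJ/kg
Q = ṁ·Δh = 314.6 kg/h × 2708.3 kJ/kg = 852020 kJ/h
|Q| = 236.67 kW = 236670 W

Q = 237000 W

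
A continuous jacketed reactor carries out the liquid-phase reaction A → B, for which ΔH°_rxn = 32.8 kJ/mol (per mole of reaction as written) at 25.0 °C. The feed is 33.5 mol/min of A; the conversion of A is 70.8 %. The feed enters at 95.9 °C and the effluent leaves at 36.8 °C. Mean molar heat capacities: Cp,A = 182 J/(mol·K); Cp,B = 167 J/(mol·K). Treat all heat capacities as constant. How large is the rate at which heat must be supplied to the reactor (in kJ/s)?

Q_in = 6.89 kJ/s

Extent of reaction ξ = 0.708 × 33.5 = 23.718 mol/min
Reaction term: ξ·ΔH°_rxn = 23.718 × 32.8 = 777.95 kJ/min
Sensible, feed 95.9→25 °C: -432.28 kJ/min
Outlet flows (mol/min): A 9.782, B 23.718
Sensible, products 25→36.8 °C: 67.747 kJ/min
Q = ΔH = 413.42 kJ/min = 6.8903 kW
Heat supplied = 6.8903 kJ/s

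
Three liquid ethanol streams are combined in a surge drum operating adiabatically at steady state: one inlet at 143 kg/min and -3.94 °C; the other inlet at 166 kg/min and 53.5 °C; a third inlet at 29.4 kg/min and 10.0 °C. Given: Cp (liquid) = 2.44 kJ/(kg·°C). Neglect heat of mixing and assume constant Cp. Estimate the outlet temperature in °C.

Adiabatic, steady state ⇒ Σ ṁᵢCp,ᵢ(T_out − Tᵢ) = 0
T_out = Σ ṁᵢCp,ᵢTᵢ / Σ ṁᵢCp,ᵢ
      = 21012 / 825.7 = 25.448 °C

T_out = 25.4 °C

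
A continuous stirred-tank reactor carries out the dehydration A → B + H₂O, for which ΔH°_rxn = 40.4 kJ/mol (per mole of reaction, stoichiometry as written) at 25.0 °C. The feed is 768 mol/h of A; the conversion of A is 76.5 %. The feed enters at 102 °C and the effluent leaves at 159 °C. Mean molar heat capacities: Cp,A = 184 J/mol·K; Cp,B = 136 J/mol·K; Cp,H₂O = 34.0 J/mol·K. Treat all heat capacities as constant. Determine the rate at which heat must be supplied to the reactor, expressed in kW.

Q_in = 8.52 kW

Extent of reaction ξ = 0.765 × 768 = 587.52 mol/h
Reaction term: ξ·ΔH°_rxn = 587.52 × 40.4 = 23736 kJ/h
Sensible, feed 102→25 °C: -10881 kJ/h
Outlet flows (mol/h): A 180.48, B 587.52, H₂O 587.52
Sensible, products 25→159 °C: 17834 kJ/h
Q = ΔH = 30688 kJ/h = 8.5246 kW
Heat supplied = 8.5246 kW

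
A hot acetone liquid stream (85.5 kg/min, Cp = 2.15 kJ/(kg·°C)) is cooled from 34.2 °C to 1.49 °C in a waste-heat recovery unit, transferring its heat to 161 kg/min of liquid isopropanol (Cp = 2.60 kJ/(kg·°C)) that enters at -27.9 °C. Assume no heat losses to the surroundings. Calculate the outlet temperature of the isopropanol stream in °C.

Heat released by hot stream: Q = 85.5 × 2.15 × (34.2 − 1.49) = 6012.9 kJ/min
Energy balance on cold side (adiabatic exchanger): Q = ṁ_c·Cp_c·(T_c,out − T_c,in)
T_c,out = -27.9 + 6012.9/(161 × 2.60) = -13.536 °C

T_c,out = -13.5 °C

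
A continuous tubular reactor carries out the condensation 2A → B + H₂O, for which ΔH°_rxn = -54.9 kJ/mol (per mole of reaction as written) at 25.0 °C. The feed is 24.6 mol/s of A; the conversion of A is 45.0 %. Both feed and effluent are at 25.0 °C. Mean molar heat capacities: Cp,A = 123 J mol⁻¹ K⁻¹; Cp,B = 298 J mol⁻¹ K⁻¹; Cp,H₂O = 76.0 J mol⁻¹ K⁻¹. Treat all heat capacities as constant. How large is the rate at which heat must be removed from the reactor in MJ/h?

Extent of reaction ξ = 0.450 × 24.6 / 2 = 5.535 mol/s
Reaction term: ξ·ΔH°_rxn = 5.535 × -54.9 = -303.87 kJ/s
Q = ΔH = -303.87 kJ/s = -303.87 kW
Heat removed = 1093.9 MJ/h

Q_out = 1090 MJ/h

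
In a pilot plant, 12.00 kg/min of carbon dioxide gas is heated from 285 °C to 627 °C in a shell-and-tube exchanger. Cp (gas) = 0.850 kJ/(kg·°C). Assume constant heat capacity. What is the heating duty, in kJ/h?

Q = ṁ·Cp·ΔT = 12.00 × 0.850 × (627 − 285) = 3488.4 kJ/min
Converting: 3488.4 / 60 s = 58.14 kW
Heating duty = 209300 kJ/h

Q = 209000 kJ/h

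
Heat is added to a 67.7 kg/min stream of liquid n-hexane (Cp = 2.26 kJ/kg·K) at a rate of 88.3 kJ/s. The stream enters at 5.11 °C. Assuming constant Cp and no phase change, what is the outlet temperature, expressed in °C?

T_out = 39.7 °C

Q = 88.3 kJ/s = 5298 kJ/min
ΔT = Q/(ṁ·Cp) = 5298/(67.7×2.26) = 34.627 K
T_out = 5.11 + 34.627 = 39.737 °C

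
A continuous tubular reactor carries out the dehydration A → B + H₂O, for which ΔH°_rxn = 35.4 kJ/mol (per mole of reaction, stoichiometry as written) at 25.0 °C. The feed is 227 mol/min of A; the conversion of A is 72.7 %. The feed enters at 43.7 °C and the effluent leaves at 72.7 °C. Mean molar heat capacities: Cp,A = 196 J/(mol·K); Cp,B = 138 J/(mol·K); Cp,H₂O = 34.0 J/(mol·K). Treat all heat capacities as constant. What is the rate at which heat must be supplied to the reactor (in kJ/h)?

Extent of reaction ξ = 0.727 × 227 = 165.03 mol/min
Reaction term: ξ·ΔH°_rxn = 165.03 × 35.4 = 5842 kJ/min
Sensible, feed 43.7→25 °C: -832 kJ/min
Outlet flows (mol/min): A 61.971, B 165.03, H₂O 165.03
Sensible, products 25→72.7 °C: 1933.3 kJ/min
Q = ΔH = 6943.4 kJ/min = 115.72 kW
Heat supplied = 416600 kJ/h

Q_in = 417000 kJ/h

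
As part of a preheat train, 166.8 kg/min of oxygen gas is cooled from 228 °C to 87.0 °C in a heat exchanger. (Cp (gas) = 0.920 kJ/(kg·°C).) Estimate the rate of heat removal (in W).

Q_c = 361000 W

Q = ṁ·Cp·ΔT = 166.8 × 0.920 × (87.0 − 228) = -21637 kJ/min
Converting: 21637 / 60 s = 360.62 kW
Cooling duty = 360620 W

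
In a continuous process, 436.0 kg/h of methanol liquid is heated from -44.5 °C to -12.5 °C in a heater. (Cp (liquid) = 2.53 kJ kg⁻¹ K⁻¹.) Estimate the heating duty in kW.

Q = ṁ·Cp·ΔT = 436.0 × 2.53 × (-12.5 − -44.5) = 35299 kJ/h
Converting: 35299 / 3600 s = 9.8052 kW

Q = 9.81 kW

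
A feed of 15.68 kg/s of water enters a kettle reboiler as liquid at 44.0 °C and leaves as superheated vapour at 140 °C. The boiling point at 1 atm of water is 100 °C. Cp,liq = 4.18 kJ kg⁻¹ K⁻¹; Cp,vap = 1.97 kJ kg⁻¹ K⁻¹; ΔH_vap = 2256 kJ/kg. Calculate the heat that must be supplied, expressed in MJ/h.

liquid 44.0→100 °C: 234.08 kJ/kg
vaporisation at 100 °C: 2256 kJ/kg
vapour 100→140 °C: 78.8 kJ/kg
Δh = 234.08 + 2256 + 78.8 = 2568.9 kJ/kg
Q = ṁ·Δh = 15.68 kg/s × 2568.9 kJ/kg = 40280 kJ/s
|Q| = 40280 kW = 145010 MJ/h

Q = 145000 MJ/h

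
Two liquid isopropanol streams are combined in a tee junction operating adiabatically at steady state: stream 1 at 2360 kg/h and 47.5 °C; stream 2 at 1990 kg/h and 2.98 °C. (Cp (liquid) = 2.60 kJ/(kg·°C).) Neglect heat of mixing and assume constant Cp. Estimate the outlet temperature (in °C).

T_out = 27.1 °C

Energy balance with Q = 0: Σ ṁᵢCp,ᵢ(T_out − Tᵢ) = 0
Σ ṁᵢCp,ᵢTᵢ = 2360×2.60×47.5 + 1990×2.60×2.98 = 306880
Σ ṁᵢCp,ᵢ = 2360×2.60 + 1990×2.60 = 11310
T_out = 306880 / 11310 = 27.133 °C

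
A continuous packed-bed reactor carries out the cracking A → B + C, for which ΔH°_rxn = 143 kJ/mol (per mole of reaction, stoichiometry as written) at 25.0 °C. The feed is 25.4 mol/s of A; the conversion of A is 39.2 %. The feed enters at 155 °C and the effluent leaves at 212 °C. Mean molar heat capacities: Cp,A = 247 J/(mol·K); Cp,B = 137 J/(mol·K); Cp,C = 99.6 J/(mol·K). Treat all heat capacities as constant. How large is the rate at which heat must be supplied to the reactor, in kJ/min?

Extent of reaction ξ = 0.392 × 25.4 = 9.9568 mol/s
Reaction term: ξ·ΔH°_rxn = 9.9568 × 143 = 1423.8 kJ/s
Sensible, feed 155→25 °C: -815.59 kJ/s
Outlet flows (mol/s): A 15.443, B 9.9568, C 9.9568
Sensible, products 25→212 °C: 1153.8 kJ/s
Q = ΔH = 1762.1 kJ/s = 1762.1 kW
Heat supplied = 105720 kJ/min

Q_in = 106000 kJ/min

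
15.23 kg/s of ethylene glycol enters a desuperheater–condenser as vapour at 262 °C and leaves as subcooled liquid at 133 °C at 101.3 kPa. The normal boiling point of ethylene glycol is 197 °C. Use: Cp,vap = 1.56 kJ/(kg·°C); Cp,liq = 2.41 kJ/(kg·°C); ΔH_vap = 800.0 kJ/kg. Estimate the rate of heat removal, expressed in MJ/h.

vapour 262→197 °C: -101.4 kJ/kg
condensation at 197 °C: -800 kJ/kg
liquid 197→133 °C: -154.24 kJ/kg
Δh = -101.4 + -800 + -154.24 = -1055.6 kJ/kg
Q = ṁ·Δh = 15.23 kg/s × -1055.6 kJ/kg = -16077 kJ/s
|Q| = 16077 kW = 57879 MJ/h

Q_c = 57900 MJ/h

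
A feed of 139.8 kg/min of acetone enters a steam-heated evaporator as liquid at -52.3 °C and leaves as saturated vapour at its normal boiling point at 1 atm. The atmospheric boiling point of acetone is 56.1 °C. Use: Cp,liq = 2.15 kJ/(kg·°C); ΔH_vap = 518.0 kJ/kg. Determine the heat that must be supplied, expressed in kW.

Q = 1750 kW

liquid -52.3→56.1 °C: 233.06 kJ/kg
vaporisation at 56.1 °C: 518 kJ/kg
Δh = 233.06 + 518 = 751.06 kJ/kg
Q = ṁ·Δh = 139.8 kg/min × 751.06 kJ/kg = 105000 kJ/min
|Q| = 1750 kW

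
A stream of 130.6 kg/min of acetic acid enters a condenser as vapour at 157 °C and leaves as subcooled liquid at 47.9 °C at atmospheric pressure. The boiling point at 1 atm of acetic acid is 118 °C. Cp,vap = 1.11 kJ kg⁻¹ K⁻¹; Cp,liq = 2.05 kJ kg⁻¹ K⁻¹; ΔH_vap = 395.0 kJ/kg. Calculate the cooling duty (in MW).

Q_c = 1.27 MW

vapour 157→118 °C: -43.29 kJ/kg
condensation at 118 °C: -395 kJ/kg
liquid 118→47.9 °C: -143.7 kJ/kg
Δh = -43.29 + -395 + -143.7 = -582 kJ/kg
Q = ṁ·Δh = 130.6 kg/min × -582 kJ/kg = -76009 kJ/min
|Q| = 1266.8 kW = 1.2668 MW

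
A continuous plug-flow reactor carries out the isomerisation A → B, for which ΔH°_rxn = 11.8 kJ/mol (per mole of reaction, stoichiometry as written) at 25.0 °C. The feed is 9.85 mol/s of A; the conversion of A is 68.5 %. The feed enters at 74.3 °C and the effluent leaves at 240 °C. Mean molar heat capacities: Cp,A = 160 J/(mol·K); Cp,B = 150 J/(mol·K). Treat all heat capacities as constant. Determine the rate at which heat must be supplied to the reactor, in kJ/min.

Q_in = 19600 kJ/min

Extent of reaction ξ = 0.685 × 9.85 = 6.7473 mol/s
Reaction term: ξ·ΔH°_rxn = 6.7473 × 11.8 = 79.618 kJ/s
Sensible, feed 74.3→25 °C: -77.697 kJ/s
Outlet flows (mol/s): A 3.1027, B 6.7473
Sensible, products 25→240 °C: 324.33 kJ/s
Q = ΔH = 326.25 kJ/s = 326.25 kW
Heat supplied = 19575 kJ/min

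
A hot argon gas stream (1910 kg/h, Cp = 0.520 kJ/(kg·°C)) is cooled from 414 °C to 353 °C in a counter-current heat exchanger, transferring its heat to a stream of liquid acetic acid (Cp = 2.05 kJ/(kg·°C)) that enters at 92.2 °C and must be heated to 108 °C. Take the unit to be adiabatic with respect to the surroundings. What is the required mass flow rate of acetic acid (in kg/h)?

ṁ_c = 1870 kg/h

Heat released by hot stream: Q = 1910 × 0.520 × (414 − 353) = 60585 kJ/h
Energy balance on cold side (adiabatic exchanger): Q = ṁ_c·Cp_c·(T_c,out − T_c,in)
ṁ_c = 60585 / [2.05 × (108 − 92.2)] = 1870.5 kg/h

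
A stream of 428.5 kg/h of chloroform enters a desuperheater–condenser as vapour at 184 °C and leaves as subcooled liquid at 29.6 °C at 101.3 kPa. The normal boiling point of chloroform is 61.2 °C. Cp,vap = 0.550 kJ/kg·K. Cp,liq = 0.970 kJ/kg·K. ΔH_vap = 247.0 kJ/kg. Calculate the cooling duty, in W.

vapour 184→61.2 °C: -67.54 kJ/kg
condensation at 61.2 °C: -247 kJ/kg
liquid 61.2→29.6 °C: -30.652 kJ/kg
Δh = -67.54 + -247 + -30.652 = -345.19 kJ/kg
Q = ṁ·Δh = 428.5 kg/h × -345.19 kJ/kg = -147910 kJ/h
|Q| = 41.087 kW = 41087 W

Q_c = 41100 W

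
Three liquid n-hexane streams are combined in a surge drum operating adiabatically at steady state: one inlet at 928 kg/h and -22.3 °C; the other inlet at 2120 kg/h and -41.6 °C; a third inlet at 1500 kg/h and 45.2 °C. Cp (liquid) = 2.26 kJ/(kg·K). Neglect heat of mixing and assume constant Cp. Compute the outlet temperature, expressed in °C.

Energy balance with Q = 0: Σ ṁᵢCp,ᵢ(T_out − Tᵢ) = 0
Σ ṁᵢCp,ᵢTᵢ = 928×2.26×-22.3 + 2120×2.26×-41.6 + 1500×2.26×45.2 = -92855
Σ ṁᵢCp,ᵢ = 928×2.26 + 2120×2.26 + 1500×2.26 = 10278
T_out = -92855 / 10278 = -9.0339 °C

T_out = -9.03 °C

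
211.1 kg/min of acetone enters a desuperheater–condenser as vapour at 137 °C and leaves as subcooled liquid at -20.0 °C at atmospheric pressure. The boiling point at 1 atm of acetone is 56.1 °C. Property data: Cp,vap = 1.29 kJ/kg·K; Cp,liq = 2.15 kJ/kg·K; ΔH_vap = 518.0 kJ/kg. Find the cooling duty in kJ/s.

Q_c = 2770 kJ/s

vapour 137→56.1 °C: -104.36 kJ/kg
condensation at 56.1 °C: -518 kJ/kg
liquid 56.1→-20.0 °C: -163.61 kJ/kg
Δh = -104.36 + -518 + -163.61 = -785.98 kJ/kg
Q = ṁ·Δh = 211.1 kg/min × -785.98 kJ/kg = -165920 kJ/min
|Q| = 2765.3 kW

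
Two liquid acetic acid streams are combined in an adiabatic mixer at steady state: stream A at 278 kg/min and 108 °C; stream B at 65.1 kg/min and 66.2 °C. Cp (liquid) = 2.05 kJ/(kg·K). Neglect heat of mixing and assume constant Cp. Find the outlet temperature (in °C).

Energy balance with Q = 0: Σ ṁᵢCp,ᵢ(T_out − Tᵢ) = 0
Σ ṁᵢCp,ᵢTᵢ = 278×2.05×108 + 65.1×2.05×66.2 = 70384
Σ ṁᵢCp,ᵢ = 278×2.05 + 65.1×2.05 = 703.36
T_out = 70384 / 703.36 = 100.07 °C

T_out = 100 °C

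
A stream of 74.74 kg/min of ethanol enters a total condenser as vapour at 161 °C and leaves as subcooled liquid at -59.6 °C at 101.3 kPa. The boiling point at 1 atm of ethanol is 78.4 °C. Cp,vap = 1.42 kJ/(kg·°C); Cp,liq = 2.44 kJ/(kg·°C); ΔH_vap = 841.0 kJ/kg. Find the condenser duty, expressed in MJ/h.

Q_c = 5810 MJ/h

vapour 161→78.4 °C: -117.29 kJ/kg
condensation at 78.4 °C: -841 kJ/kg
liquid 78.4→-59.6 °C: -336.72 kJ/kg
Δh = -117.29 + -841 + -336.72 = -1295 kJ/kg
Q = ṁ·Δh = 74.74 kg/min × -1295 kJ/kg = -96789 kJ/min
|Q| = 1613.2 kW = 5807.4 MJ/h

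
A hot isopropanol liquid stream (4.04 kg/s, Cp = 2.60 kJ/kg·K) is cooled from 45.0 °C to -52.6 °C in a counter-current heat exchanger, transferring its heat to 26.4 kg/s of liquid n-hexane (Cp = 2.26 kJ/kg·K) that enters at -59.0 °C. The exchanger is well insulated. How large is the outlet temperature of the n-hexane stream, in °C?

T_c,out = -41.8 °C

Heat released by hot stream: Q = 4.04 × 2.60 × (45.0 − -52.6) = 1025.2 kJ/s
Energy balance on cold side (adiabatic exchanger): Q = ṁ_c·Cp_c·(T_c,out − T_c,in)
T_c,out = -59.0 + 1025.2/(26.4 × 2.26) = -41.817 °C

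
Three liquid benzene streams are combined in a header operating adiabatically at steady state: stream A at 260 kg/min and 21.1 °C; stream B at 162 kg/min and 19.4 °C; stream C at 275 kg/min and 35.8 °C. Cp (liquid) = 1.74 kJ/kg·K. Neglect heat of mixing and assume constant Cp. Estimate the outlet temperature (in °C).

Adiabatic, steady state ⇒ Σ ṁᵢCp,ᵢ(T_out − Tᵢ) = 0
Σ ṁᵢCp,ᵢTᵢ = 260×1.74×21.1 + 162×1.74×19.4 + 275×1.74×35.8 = 32144
Σ ṁᵢCp,ᵢ = 260×1.74 + 162×1.74 + 275×1.74 = 1212.8
T_out = 32144 / 1212.8 = 26.505 °C

T_out = 26.5 °C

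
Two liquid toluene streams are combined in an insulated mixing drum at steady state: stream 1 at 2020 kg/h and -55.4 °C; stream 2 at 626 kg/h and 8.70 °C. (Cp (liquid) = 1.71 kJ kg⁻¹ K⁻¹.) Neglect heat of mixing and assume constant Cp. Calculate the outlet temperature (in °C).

No heat crosses the boundary, so H_out = H_in.
T_out = Σ ṁᵢCp,ᵢTᵢ / Σ ṁᵢCp,ᵢ
      = -182050 / 4524.7 = -40.235 °C

T_out = -40.2 °C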